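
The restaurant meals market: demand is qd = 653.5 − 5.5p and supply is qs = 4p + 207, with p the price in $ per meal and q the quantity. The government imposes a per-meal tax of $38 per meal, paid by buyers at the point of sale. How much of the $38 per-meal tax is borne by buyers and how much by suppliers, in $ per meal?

Before the tax: set 653.5 − 5.5p = 4p + 207 → p* = $47, q* = 395.
With the tax collected from buyers, demand (in seller-price terms) shifts: qd = 653.5 − 5.5(p + 38).
Solving gives q = 307 with buyers paying $63 and suppliers receiving $25 (the $38 wedge).
Burden on buyers: $16; on suppliers: $22. (They sum to $38.)
The less price-elastic side of the market bears the larger share of a per-unit tax.

Buyers bear $16 per meal; suppliers bear $22 per meal.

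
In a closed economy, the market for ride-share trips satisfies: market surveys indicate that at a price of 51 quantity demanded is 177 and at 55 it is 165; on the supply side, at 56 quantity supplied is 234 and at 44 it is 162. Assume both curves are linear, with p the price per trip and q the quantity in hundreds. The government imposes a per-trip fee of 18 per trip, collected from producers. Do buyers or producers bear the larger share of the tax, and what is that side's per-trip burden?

Demand slope: (165 − 177)/(55 − 51) = -3, so qd = 330 − 3p.
Supply slope: (162 − 234)/(44 − 56) = 6, so qs = 6p − 102.
Without the tax, 330 − 3p = 6p − 102 gives 9p = 432, so p* = 48 and q* = 186.
With the tax collected from producers, supply shifts: qs = 6(p − 18) − 102.
New equilibrium: buyers pay 60, producers receive 42, q = 150. (Wedge: pb − ps = 18.)
Per-trip burden: buyers 12, producers 6.
Buyers take the larger share because demand is less price-elastic here (demand slope 3 vs supply slope 6).

Buyers bear the larger share: 12 per trip.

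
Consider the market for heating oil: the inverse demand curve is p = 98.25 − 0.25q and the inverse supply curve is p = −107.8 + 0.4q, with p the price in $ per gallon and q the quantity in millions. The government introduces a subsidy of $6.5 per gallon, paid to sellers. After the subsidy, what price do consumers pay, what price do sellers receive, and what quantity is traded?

Consumers pay $16.5; sellers receive $23; quantity = 327.

Rewrite in direct form: qd = 393 − 4p and qs = 2.5p + 269.5.
Without the subsidy, 393 − 4p = 2.5p + 269.5 gives 6.5p = 123.5, so p* = $19 and q* = 317.
With a per-unit subsidy paid to sellers, each receives p + 6.5 per unit sold, so supply becomes qs = 2.5(p + 6.5) + 269.5.
Solving gives q = 327 with consumers paying $16.5 and sellers receiving $23 (the $6.5 wedge).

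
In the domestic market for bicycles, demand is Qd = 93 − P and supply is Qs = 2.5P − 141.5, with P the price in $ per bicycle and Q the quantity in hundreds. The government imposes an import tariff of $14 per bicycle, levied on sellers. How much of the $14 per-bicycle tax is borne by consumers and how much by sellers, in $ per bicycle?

Consumers bear $10 per bicycle; sellers bear $4 per bicycle.

Without the tax, 93 − P = 2.5P − 141.5 gives 3.5P = 234.5, so P* = $67 and Q* = 26.
With the tax collected from sellers, supply shifts: Qs = 2.5(P − 14) − 141.5.
New equilibrium: consumers pay $77, sellers receive $63, Q = 16. (Wedge: Pb − Ps = 14.)
Burden on consumers: $10; on sellers: $4. (They sum to $14.)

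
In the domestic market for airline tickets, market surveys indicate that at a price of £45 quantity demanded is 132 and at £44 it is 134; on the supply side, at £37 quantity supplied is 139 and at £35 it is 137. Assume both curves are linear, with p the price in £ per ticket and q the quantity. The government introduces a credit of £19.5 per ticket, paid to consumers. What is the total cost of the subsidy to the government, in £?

Demand slope: (134 − 132)/(44 − 45) = -2, so qd = 222 − 2p.
Supply slope: (137 − 139)/(35 − 37) = 1, so qs = p + 102.
Before the subsidy: set 222 − 2p = p + 102 → p* = £40, q* = 142.
With a per-unit subsidy paid to consumers, each effectively pays p − 19.5, so demand becomes qd = 222 − 2(p − 19.5).
Solving gives q = 155 with consumers paying £33.5 and producers receiving £53 (the £19.5 wedge).
Outlay = t · Q = 19.5 · 155 = £3022.5.

Government outlay = £3022.5.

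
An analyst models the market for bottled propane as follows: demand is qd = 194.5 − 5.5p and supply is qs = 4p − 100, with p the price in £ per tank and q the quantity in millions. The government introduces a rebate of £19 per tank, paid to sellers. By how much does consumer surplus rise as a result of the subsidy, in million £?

Without the subsidy, 194.5 − 5.5p = 4p − 100 gives 9.5p = 294.5, so p* = £31 and q* = 24.
With a per-unit subsidy paid to sellers, each receives p + 19 per unit sold, so supply becomes qs = 4(p + 19) − 100.
Solving gives q = 68 with consumers paying £23 and sellers receiving £42 (the £19 wedge).
ΔCS is the trapezoid between Q = 68 and Q = 24 of height £8: ½ · (24 + 68) · 8 = £368.

Consumer surplus rises by £368 million.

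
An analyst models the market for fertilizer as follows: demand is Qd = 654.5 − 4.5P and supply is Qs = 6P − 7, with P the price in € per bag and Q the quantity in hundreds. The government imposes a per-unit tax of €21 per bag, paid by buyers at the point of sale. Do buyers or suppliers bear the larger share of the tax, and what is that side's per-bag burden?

Before the tax: set 654.5 − 4.5P = 6P − 7 → P* = €63, Q* = 371.
With the tax collected from buyers, demand (in seller-price terms) shifts: Qd = 654.5 − 4.5(P + 21).
New equilibrium: buyers pay €75, suppliers receive €54, Q = 317. (Wedge: Pb − Ps = 21.)
Per-bag burden: buyers €12, suppliers €9.
Buyers take the larger share because demand is less price-elastic here (demand slope 4.5 vs supply slope 6).
The less price-elastic side of the market bears the larger share of a per-unit tax.

Buyers bear the larger share: €12 per bag.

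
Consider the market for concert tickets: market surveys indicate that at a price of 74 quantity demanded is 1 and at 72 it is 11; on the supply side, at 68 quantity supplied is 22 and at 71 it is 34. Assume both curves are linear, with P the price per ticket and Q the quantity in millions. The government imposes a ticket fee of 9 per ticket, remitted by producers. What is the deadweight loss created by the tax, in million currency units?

Demand slope: (11 − 1)/(72 − 74) = -5, so Qd = 371 − 5P.
Supply slope: (34 − 22)/(71 − 68) = 4, so Qs = 4P − 250.
Before the tax: set 371 − 5P = 4P − 250 → P* = 69, Q* = 26.
With the tax collected from producers, supply shifts: Qs = 4(P − 9) − 250.
New equilibrium: buyers pay 73, producers receive 64, Q = 6. (Wedge: Pb − Ps = 9.)
Quantity falls by |ΔQ| = |26 − 6| = 20.
DWL = ½ · t · |ΔQ| = ½ · 9 · 20 = 90.

Deadweight loss = 90 million.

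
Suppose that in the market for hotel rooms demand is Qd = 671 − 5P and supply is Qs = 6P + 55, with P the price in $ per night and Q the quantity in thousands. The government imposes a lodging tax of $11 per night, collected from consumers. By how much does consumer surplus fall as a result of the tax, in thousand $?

Consumer surplus falls by $2256 thousand.

Before the tax: set 671 − 5P = 6P + 55 → P* = $56, Q* = 391.
With the tax collected from consumers, demand (in seller-price terms) shifts: Qd = 671 − 5(P + 11).
Solving gives Q = 361 with consumers paying $62 and sellers receiving $51 (the $11 wedge).
ΔCS is the trapezoid between Q = 361 and Q = 391 of height $6: ½ · (391 + 361) · 6 = $2256.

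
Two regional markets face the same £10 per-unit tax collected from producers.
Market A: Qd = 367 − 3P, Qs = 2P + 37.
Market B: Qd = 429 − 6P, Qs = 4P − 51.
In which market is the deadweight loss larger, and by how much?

Market B, by £60.

Market A: pre-tax P* = £66, Q* = 169; post-tax Q = 157; deadweight loss = £60.
Market B: pre-tax P* = £48, Q* = 141; post-tax Q = 117; deadweight loss = £120.
Difference: £60 vs £120 → market B is larger by £60.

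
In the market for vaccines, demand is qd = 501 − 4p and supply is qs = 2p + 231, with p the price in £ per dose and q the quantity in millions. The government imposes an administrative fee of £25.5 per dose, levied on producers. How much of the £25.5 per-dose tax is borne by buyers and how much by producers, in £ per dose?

Buyers bear £8.5 per dose; producers bear £17 per dose.

Before the tax: set 501 − 4p = 2p + 231 → p* = £45, q* = 321.
With the tax collected from producers, supply shifts: qs = 2(p − 25.5) + 231.
New equilibrium: buyers pay £53.5, producers receive £28, q = 287. (Wedge: pb − ps = 25.5.)
Burden on buyers: £8.5; on producers: £17. (They sum to £25.5.)
The less price-elastic side of the market bears the larger share of a per-unit tax.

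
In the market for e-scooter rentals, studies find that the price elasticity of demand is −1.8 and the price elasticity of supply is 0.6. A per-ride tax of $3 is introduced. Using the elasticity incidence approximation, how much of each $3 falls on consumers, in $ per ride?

Consumers bear ≈ $0.75 per ride.

Incidence ratio: consumers' share ≈ εs / (εs + |εd|) = 0.6 / (0.6 + 1.8) = 0.25.
So consumers bear ≈ 0.25 × $3 = $0.75; suppliers bear $2.25.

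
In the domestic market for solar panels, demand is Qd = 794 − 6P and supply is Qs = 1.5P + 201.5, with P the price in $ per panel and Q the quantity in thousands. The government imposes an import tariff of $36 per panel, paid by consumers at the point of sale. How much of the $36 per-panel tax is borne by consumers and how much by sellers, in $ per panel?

Before the tax: set 794 − 6P = 1.5P + 201.5 → P* = $79, Q* = 320.
With the tax collected from consumers, demand (in seller-price terms) shifts: Qd = 794 − 6(P + 36).
New equilibrium: consumers pay $86.2, sellers receive $50.2, Q = 276.8. (Wedge: Pb − Ps = 36.)
Burden on consumers: $7.2; on sellers: $28.8. (They sum to $36.)
The less price-elastic side of the market bears the larger share of a per-unit tax.

Consumers bear $7.2 per panel; sellers bear $28.8 per panel.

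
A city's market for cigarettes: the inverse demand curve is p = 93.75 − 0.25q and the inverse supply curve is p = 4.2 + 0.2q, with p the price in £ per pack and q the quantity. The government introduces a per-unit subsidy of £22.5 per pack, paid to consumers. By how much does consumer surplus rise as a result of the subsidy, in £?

Inverting to q(p) form: qd = 375 − 4p; qs = 5p − 21.
Before the subsidy: set 375 − 4p = 5p − 21 → p* = £44, q* = 199.
With a per-unit subsidy paid to consumers, each effectively pays p − 22.5, so demand becomes qd = 375 − 4(p − 22.5).
Solving gives q = 249 with consumers paying £31.5 and sellers receiving £54 (the £22.5 wedge).
ΔCS is the trapezoid between Q = 249 and Q = 199 of height £12.5: ½ · (199 + 249) · 12.5 = £2800.

Consumer surplus rises by £2800.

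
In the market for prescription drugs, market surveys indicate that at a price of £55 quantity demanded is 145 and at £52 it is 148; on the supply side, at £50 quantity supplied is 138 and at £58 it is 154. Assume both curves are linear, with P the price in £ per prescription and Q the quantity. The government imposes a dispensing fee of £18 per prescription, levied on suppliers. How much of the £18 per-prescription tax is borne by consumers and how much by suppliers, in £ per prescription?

Consumers bear £12 per prescription; suppliers bear £6 per prescription.

Demand slope: (148 − 145)/(52 − 55) = -1, so Qd = 200 − P.
Supply slope: (154 − 138)/(58 − 50) = 2, so Qs = 2P + 38.
Without the tax, 200 − P = 2P + 38 gives 3P = 162, so P* = £54 and Q* = 146.
With the tax collected from suppliers, supply shifts: Qs = 2(P − 18) + 38.
Solving gives Q = 134 with consumers paying £66 and suppliers receiving £48 (the £18 wedge).
Burden on consumers: £12; on suppliers: £6. (They sum to £18.)
The less price-elastic side of the market bears the larger share of a per-unit tax.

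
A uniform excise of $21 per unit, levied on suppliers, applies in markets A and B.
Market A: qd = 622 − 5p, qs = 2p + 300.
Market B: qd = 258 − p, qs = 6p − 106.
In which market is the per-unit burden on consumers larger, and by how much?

Market A: pre-tax p* = $46, q* = 392; post-tax q = 362; per-unit burden on consumers = $6.
Market B: pre-tax p* = $52, q* = 206; post-tax q = 188; per-unit burden on consumers = $18.
Difference: $6 vs $18 → market B is larger by $12.

Market B, by $12.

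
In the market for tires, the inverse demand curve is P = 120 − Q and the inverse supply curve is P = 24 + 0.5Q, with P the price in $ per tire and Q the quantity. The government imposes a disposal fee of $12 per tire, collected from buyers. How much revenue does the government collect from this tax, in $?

Tax revenue = $672.

Rewrite in direct form: Qd = 120 − P and Qs = 2P − 48.
Before the tax: set 120 − P = 2P − 48 → P* = $56, Q* = 64.
With the tax collected from buyers, demand (in seller-price terms) shifts: Qd = 120 − (P + 12).
Solving gives Q = 56 with buyers paying $64 and sellers receiving $52 (the $12 wedge).
Revenue = t · Q = 12 · 56 = $672.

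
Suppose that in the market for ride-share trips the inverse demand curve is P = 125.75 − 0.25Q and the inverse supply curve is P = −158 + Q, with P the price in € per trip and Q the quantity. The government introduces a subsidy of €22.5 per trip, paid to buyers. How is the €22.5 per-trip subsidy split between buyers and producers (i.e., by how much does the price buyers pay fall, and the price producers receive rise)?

Rewrite in direct form: Qd = 503 − 4P and Qs = P + 158.
Before the subsidy: set 503 − 4P = P + 158 → P* = €69, Q* = 227.
With a per-unit subsidy paid to buyers, each effectively pays P − 22.5, so demand becomes Qd = 503 − 4(P − 22.5).
New equilibrium: buyers pay €64.5, producers receive €87, Q = 245. (Wedge: Pb − Ps = −22.5.)
Gain to buyers: €4.5; to producers: €18. (They sum to €22.5.)

Buyers gain €4.5 per trip; producers gain €18 per trip.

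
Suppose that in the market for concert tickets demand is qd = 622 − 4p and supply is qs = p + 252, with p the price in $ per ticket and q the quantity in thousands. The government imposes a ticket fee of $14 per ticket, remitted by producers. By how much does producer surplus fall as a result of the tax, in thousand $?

Before the tax: set 622 − 4p = p + 252 → p* = $74, q* = 326.
With the tax collected from producers, supply shifts: qs = (p − 14) + 252.
Solving gives q = 314.8 with buyers paying $76.8 and producers receiving $62.8 (the $14 wedge).
ΔPS is the trapezoid between Q = 314.8 and Q = 326 of height $11.2: ½ · (326 + 314.8) · 11.2 = $3588.48.

Producer surplus falls by $3588.48 thousand.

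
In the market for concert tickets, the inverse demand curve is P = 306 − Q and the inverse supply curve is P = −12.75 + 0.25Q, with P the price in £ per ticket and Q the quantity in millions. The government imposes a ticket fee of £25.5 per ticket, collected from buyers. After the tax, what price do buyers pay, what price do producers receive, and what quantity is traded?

Rewrite in direct form: Qd = 306 − P and Qs = 4P + 51.
Without the tax, 306 − P = 4P + 51 gives 5P = 255, so P* = £51 and Q* = 255.
With the tax collected from buyers, demand (in seller-price terms) shifts: Qd = 306 − (P + 25.5).
New equilibrium: buyers pay £71.4, producers receive £45.9, Q = 234.6. (Wedge: Pb − Ps = 25.5.)
The less price-elastic side of the market bears the larger share of a per-unit tax.

Buyers pay £71.4; producers receive £45.9; quantity = 234.6.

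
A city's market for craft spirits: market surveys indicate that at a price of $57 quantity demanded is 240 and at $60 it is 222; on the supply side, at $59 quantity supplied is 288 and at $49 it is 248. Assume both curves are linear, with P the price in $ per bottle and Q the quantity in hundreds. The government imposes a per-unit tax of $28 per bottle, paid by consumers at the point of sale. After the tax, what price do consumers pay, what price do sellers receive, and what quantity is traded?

Demand slope: (222 − 240)/(60 − 57) = -6, so Qd = 582 − 6P.
Supply slope: (248 − 288)/(49 − 59) = 4, so Qs = 4P + 52.
Before the tax: set 582 − 6P = 4P + 52 → P* = $53, Q* = 264.
With the tax collected from consumers, demand (in seller-price terms) shifts: Qd = 582 − 6(P + 28).
New equilibrium: consumers pay $64.2, sellers receive $36.2, Q = 196.8. (Wedge: Pb − Ps = 28.)
The less price-elastic side of the market bears the larger share of a per-unit tax.

Consumers pay $64.2; sellers receive $36.2; quantity = 196.8.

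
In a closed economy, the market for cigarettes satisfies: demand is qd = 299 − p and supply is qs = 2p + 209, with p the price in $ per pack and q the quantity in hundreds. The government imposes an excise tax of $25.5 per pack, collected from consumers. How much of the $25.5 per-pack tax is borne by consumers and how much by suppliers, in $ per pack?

Consumers bear $17 per pack; suppliers bear $8.5 per pack.

Before the tax: set 299 − p = 2p + 209 → p* = $30, q* = 269.
With the tax collected from consumers, demand (in seller-price terms) shifts: qd = 299 − (p + 25.5).
New equilibrium: consumers pay $47, suppliers receive $21.5, q = 252. (Wedge: pb − ps = 25.5.)
Burden on consumers: $17; on suppliers: $8.5. (They sum to $25.5.)
The less price-elastic side of the market bears the larger share of a per-unit tax.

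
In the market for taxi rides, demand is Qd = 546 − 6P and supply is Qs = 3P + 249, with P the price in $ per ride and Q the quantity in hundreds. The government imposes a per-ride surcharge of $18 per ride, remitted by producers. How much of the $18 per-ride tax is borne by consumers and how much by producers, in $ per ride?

Consumers bear $6 per ride; producers bear $12 per ride.

Before the tax: set 546 − 6P = 3P + 249 → P* = $33, Q* = 348.
With the tax collected from producers, supply shifts: Qs = 3(P − 18) + 249.
Solving gives Q = 312 with consumers paying $39 and producers receiving $21 (the $18 wedge).
Burden on consumers: $6; on producers: $12. (They sum to $18.)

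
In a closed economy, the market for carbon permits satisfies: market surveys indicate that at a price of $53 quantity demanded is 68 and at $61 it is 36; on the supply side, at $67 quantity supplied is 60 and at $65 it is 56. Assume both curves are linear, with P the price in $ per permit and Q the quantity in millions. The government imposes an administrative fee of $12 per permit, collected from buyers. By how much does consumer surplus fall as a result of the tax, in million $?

Consumer surplus falls by $144 million.

Demand slope: (36 − 68)/(61 − 53) = -4, so Qd = 280 − 4P.
Supply slope: (56 − 60)/(65 − 67) = 2, so Qs = 2P − 74.
Before the tax: set 280 − 4P = 2P − 74 → P* = $59, Q* = 44.
With the tax collected from buyers, demand (in seller-price terms) shifts: Qd = 280 − 4(P + 12).
Solving gives Q = 28 with buyers paying $63 and suppliers receiving $51 (the $12 wedge).
ΔCS is the trapezoid between Q = 28 and Q = 44 of height $4: ½ · (44 + 28) · 4 = $144.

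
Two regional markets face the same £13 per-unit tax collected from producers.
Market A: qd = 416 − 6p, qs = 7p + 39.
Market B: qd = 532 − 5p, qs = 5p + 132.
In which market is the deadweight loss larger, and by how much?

Market A: pre-tax p* = £29, q* = 242; post-tax q = 200; deadweight loss = £273.
Market B: pre-tax p* = £40, q* = 332; post-tax q = 299.5; deadweight loss = £211.25.
Difference: £273 vs £211.25 → market A is larger by £61.75.

Market A, by £61.75.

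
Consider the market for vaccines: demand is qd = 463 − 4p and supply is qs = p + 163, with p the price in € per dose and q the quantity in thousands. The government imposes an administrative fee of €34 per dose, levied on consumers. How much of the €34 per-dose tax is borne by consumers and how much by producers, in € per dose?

Without the tax, 463 − 4p = p + 163 gives 5p = 300, so p* = €60 and q* = 223.
With the tax collected from consumers, demand (in seller-price terms) shifts: qd = 463 − 4(p + 34).
New equilibrium: consumers pay €66.8, producers receive €32.8, q = 195.8. (Wedge: pb − ps = 34.)
Burden on consumers: €6.8; on producers: €27.2. (They sum to €34.)

Consumers bear €6.8 per dose; producers bear €27.2 per dose.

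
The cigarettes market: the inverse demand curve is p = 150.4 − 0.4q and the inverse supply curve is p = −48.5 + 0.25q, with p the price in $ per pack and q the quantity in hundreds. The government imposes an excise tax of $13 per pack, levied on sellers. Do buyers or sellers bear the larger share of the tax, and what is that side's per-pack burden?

Buyers bear the larger share: $8 per pack.

Rewrite in direct form: qd = 376 − 2.5p and qs = 4p + 194.
Before the tax: set 376 − 2.5p = 4p + 194 → p* = $28, q* = 306.
With the tax collected from sellers, supply shifts: qs = 4(p − 13) + 194.
Solving gives q = 286 with buyers paying $36 and sellers receiving $23 (the $13 wedge).
Per-pack burden: buyers $8, sellers $5.
Buyers take the larger share because demand is less price-elastic here (demand slope 2.5 vs supply slope 4).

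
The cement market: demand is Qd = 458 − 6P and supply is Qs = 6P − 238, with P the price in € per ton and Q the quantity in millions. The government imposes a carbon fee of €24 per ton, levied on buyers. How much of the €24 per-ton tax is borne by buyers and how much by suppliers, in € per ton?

Without the tax, 458 − 6P = 6P − 238 gives 12P = 696, so P* = €58 and Q* = 110.
With the tax collected from buyers, demand (in seller-price terms) shifts: Qd = 458 − 6(P + 24).
New equilibrium: buyers pay €70, suppliers receive €46, Q = 38. (Wedge: Pb − Ps = 24.)
Burden on buyers: €12; on suppliers: €12. (They sum to €24.)
The less price-elastic side of the market bears the larger share of a per-unit tax.

Buyers bear €12 per ton; suppliers bear €12 per ton.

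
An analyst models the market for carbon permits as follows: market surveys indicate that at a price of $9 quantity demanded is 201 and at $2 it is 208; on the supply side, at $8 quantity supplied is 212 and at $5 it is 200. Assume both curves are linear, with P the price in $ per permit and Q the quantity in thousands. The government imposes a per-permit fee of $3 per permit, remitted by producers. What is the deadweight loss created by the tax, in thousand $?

Demand slope: (208 − 201)/(2 − 9) = -1, so Qd = 210 − P.
Supply slope: (200 − 212)/(5 − 8) = 4, so Qs = 4P + 180.
Without the tax, 210 − P = 4P + 180 gives 5P = 30, so P* = $6 and Q* = 204.
With the tax collected from producers, supply shifts: Qs = 4(P − 3) + 180.
New equilibrium: buyers pay $8.4, producers receive $5.4, Q = 201.6. (Wedge: Pb − Ps = 3.)
Quantity falls by |ΔQ| = |204 − 201.6| = 2.4.
DWL = ½ · t · |ΔQ| = ½ · 3 · 2.4 = $3.6.

Deadweight loss = $3.6 thousand.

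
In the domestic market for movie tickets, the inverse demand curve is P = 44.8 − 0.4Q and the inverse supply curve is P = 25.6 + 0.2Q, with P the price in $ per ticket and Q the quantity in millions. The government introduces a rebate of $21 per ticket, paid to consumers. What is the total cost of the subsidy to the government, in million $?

Inverting to Q(P) form: Qd = 112 − 2.5P; Qs = 5P − 128.
Without the subsidy, 112 − 2.5P = 5P − 128 gives 7.5P = 240, so P* = $32 and Q* = 32.
With a per-unit subsidy paid to consumers, each effectively pays P − 21, so demand becomes Qd = 112 − 2.5(P − 21).
Solving gives Q = 67 with consumers paying $18 and suppliers receiving $39 (the $21 wedge).
Outlay = t · Q = 21 · 67 = $1407.

Government outlay = $1407 million.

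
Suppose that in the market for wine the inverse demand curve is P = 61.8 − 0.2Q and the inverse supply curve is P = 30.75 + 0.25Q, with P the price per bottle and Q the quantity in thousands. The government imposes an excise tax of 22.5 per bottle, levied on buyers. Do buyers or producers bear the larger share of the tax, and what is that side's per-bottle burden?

Producers bear the larger share: 12.5 per bottle.

Rewrite in direct form: Qd = 309 − 5P and Qs = 4P − 123.
Without the tax, 309 − 5P = 4P − 123 gives 9P = 432, so P* = 48 and Q* = 69.
With the tax collected from buyers, demand (in seller-price terms) shifts: Qd = 309 − 5(P + 22.5).
Solving gives Q = 19 with buyers paying 58 and producers receiving 35.5 (the 22.5 wedge).
Per-bottle burden: buyers 10, producers 12.5.
Producers take the larger share because supply is less price-elastic here (demand slope 5 vs supply slope 4).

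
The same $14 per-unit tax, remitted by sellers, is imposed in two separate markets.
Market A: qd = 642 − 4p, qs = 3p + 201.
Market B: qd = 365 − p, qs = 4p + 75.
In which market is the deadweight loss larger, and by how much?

Market A, by $89.6.

Market A: pre-tax p* = $63, q* = 390; post-tax q = 366; deadweight loss = $168.
Market B: pre-tax p* = $58, q* = 307; post-tax q = 295.8; deadweight loss = $78.4.
Difference: $168 vs $78.4 → market A is larger by $89.6.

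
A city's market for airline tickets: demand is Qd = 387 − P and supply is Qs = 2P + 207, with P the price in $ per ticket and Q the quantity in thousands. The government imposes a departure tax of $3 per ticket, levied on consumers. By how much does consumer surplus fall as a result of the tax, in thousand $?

Consumer surplus falls by $652 thousand.

Before the tax: set 387 − P = 2P + 207 → P* = $60, Q* = 327.
With the tax collected from consumers, demand (in seller-price terms) shifts: Qd = 387 − (P + 3).
Solving gives Q = 325 with consumers paying $62 and sellers receiving $59 (the $3 wedge).
ΔCS is the trapezoid between Q = 325 and Q = 327 of height $2: ½ · (327 + 325) · 2 = $652.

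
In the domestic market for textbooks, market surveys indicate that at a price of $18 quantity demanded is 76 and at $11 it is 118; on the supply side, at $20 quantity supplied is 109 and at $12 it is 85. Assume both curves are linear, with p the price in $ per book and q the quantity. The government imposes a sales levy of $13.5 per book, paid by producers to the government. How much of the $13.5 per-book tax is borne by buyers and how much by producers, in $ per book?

Demand slope: (118 − 76)/(11 − 18) = -6, so qd = 184 − 6p.
Supply slope: (85 − 109)/(12 − 20) = 3, so qs = 3p + 49.
Without the tax, 184 − 6p = 3p + 49 gives 9p = 135, so p* = $15 and q* = 94.
With the tax collected from producers, supply shifts: qs = 3(p − 13.5) + 49.
Solving gives q = 67 with buyers paying $19.5 and producers receiving $6 (the $13.5 wedge).
Burden on buyers: $4.5; on producers: $9. (They sum to $13.5.)

Buyers bear $4.5 per book; producers bear $9 per book.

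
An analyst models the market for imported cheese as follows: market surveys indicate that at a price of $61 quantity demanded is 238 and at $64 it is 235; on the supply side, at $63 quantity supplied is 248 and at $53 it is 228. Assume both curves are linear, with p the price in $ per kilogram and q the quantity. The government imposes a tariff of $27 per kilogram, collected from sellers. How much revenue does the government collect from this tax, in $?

Demand slope: (235 − 238)/(64 − 61) = -1, so qd = 299 − p.
Supply slope: (228 − 248)/(53 − 63) = 2, so qs = 2p + 122.
Without the tax, 299 − p = 2p + 122 gives 3p = 177, so p* = $59 and q* = 240.
With the tax collected from sellers, supply shifts: qs = 2(p − 27) + 122.
Solving gives q = 222 with buyers paying $77 and sellers receiving $50 (the $27 wedge).
Revenue = t · Q = 27 · 222 = $5994.

Tax revenue = $5994.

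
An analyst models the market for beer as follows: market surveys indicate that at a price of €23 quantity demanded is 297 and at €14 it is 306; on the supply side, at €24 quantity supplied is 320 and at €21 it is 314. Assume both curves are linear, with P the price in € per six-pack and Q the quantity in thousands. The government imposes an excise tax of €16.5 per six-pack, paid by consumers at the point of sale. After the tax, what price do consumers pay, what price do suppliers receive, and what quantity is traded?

Consumers pay €27; suppliers receive €10.5; quantity = 293.

Demand slope: (306 − 297)/(14 − 23) = -1, so Qd = 320 − P.
Supply slope: (314 − 320)/(21 − 24) = 2, so Qs = 2P + 272.
Without the tax, 320 − P = 2P + 272 gives 3P = 48, so P* = €16 and Q* = 304.
With the tax collected from consumers, demand (in seller-price terms) shifts: Qd = 320 − (P + 16.5).
Solving gives Q = 293 with consumers paying €27 and suppliers receiving €10.5 (the €16.5 wedge).
The less price-elastic side of the market bears the larger share of a per-unit tax.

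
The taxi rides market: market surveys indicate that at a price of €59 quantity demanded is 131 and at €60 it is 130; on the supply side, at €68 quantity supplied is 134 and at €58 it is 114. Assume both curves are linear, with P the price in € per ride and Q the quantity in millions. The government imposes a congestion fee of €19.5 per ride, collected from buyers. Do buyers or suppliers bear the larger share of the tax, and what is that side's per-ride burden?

Buyers bear the larger share: €13 per ride.

Demand slope: (130 − 131)/(60 − 59) = -1, so Qd = 190 − P.
Supply slope: (114 − 134)/(58 − 68) = 2, so Qs = 2P − 2.
Before the tax: set 190 − P = 2P − 2 → P* = €64, Q* = 126.
With the tax collected from buyers, demand (in seller-price terms) shifts: Qd = 190 − (P + 19.5).
Solving gives Q = 113 with buyers paying €77 and suppliers receiving €57.5 (the €19.5 wedge).
Per-ride burden: buyers €13, suppliers €6.5.
Buyers take the larger share because demand is less price-elastic here (demand slope 1 vs supply slope 2).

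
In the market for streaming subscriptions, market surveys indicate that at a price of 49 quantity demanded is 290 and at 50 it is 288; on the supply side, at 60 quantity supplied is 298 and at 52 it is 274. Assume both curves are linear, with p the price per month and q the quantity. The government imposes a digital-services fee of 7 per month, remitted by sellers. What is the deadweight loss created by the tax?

Deadweight loss = 29.4.

Demand slope: (288 − 290)/(50 − 49) = -2, so qd = 388 − 2p.
Supply slope: (274 − 298)/(52 − 60) = 3, so qs = 3p + 118.
Before the tax: set 388 − 2p = 3p + 118 → p* = 54, q* = 280.
With the tax collected from sellers, supply shifts: qs = 3(p − 7) + 118.
Solving gives q = 271.6 with consumers paying 58.2 and sellers receiving 51.2 (the 7 wedge).
Quantity falls by |ΔQ| = |280 − 271.6| = 8.4.
DWL = ½ · t · |ΔQ| = ½ · 7 · 8.4 = 29.4.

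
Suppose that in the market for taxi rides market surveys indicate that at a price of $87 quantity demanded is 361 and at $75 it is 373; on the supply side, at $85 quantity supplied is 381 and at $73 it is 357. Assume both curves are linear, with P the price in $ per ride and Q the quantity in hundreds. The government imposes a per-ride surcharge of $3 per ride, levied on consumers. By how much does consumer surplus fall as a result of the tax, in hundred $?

Demand slope: (373 − 361)/(75 − 87) = -1, so Qd = 448 − P.
Supply slope: (357 − 381)/(73 − 85) = 2, so Qs = 2P + 211.
Without the tax, 448 − P = 2P + 211 gives 3P = 237, so P* = $79 and Q* = 369.
With the tax collected from consumers, demand (in seller-price terms) shifts: Qd = 448 − (P + 3).
New equilibrium: consumers pay $81, producers receive $78, Q = 367. (Wedge: Pb − Ps = 3.)
ΔCS is the trapezoid between Q = 367 and Q = 369 of height $2: ½ · (369 + 367) · 2 = $736.

Consumer surplus falls by $736 hundred.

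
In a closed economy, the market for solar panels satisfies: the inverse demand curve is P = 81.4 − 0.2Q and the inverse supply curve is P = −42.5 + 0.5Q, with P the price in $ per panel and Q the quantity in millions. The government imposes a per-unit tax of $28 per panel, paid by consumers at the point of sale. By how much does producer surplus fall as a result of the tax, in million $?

Producer surplus falls by $3140 million.

Rewrite in direct form: Qd = 407 − 5P and Qs = 2P + 85.
Without the tax, 407 − 5P = 2P + 85 gives 7P = 322, so P* = $46 and Q* = 177.
With the tax collected from consumers, demand (in seller-price terms) shifts: Qd = 407 − 5(P + 28).
New equilibrium: consumers pay $54, sellers receive $26, Q = 137. (Wedge: Pb − Ps = 28.)
ΔPS is the trapezoid between Q = 137 and Q = 177 of height $20: ½ · (177 + 137) · 20 = $3140.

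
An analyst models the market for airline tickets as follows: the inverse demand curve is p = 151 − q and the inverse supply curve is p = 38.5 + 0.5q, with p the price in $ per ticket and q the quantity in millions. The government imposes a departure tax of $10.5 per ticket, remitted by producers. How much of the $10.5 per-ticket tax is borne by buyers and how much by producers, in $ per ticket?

Buyers bear $7 per ticket; producers bear $3.5 per ticket.

Inverting to q(p) form: qd = 151 − p; qs = 2p − 77.
Without the tax, 151 − p = 2p − 77 gives 3p = 228, so p* = $76 and q* = 75.
With the tax collected from producers, supply shifts: qs = 2(p − 10.5) − 77.
New equilibrium: buyers pay $83, producers receive $72.5, q = 68. (Wedge: pb − ps = 10.5.)
Burden on buyers: $7; on producers: $3.5. (They sum to $10.5.)
The less price-elastic side of the market bears the larger share of a per-unit tax.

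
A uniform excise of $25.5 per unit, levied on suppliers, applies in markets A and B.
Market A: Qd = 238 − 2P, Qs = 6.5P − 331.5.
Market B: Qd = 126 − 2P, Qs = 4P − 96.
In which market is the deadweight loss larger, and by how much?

Market A, by $63.75.

Market A: pre-tax P* = $67, Q* = 104; post-tax Q = 65; deadweight loss = $497.25.
Market B: pre-tax P* = $37, Q* = 52; post-tax Q = 18; deadweight loss = $433.5.
Difference: $497.25 vs $433.5 → market A is larger by $63.75.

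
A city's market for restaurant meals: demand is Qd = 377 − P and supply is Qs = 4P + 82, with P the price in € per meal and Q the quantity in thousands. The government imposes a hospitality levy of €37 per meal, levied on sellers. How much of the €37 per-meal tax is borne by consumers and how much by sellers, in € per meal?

Without the tax, 377 − P = 4P + 82 gives 5P = 295, so P* = €59 and Q* = 318.
With the tax collected from sellers, supply shifts: Qs = 4(P − 37) + 82.
New equilibrium: consumers pay €88.6, sellers receive €51.6, Q = 288.4. (Wedge: Pb − Ps = 37.)
Burden on consumers: €29.6; on sellers: €7.4. (They sum to €37.)
The less price-elastic side of the market bears the larger share of a per-unit tax.

Consumers bear €29.6 per meal; sellers bear €7.4 per meal.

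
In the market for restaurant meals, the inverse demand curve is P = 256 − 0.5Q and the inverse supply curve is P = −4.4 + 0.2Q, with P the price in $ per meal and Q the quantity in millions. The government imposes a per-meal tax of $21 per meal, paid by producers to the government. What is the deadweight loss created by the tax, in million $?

Inverting to Q(P) form: Qd = 512 − 2P; Qs = 5P + 22.
Without the tax, 512 − 2P = 5P + 22 gives 7P = 490, so P* = $70 and Q* = 372.
With the tax collected from producers, supply shifts: Qs = 5(P − 21) + 22.
New equilibrium: consumers pay $85, producers receive $64, Q = 342. (Wedge: Pb − Ps = 21.)
Quantity falls by |ΔQ| = |372 − 342| = 30.
DWL = ½ · t · |ΔQ| = ½ · 21 · 30 = $315.

Deadweight loss = $315 million.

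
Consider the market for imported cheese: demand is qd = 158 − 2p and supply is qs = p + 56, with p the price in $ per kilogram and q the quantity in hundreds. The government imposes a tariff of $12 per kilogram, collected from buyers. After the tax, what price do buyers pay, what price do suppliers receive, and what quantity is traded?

Buyers pay $38; suppliers receive $26; quantity = 82.

Before the tax: set 158 − 2p = p + 56 → p* = $34, q* = 90.
With the tax collected from buyers, demand (in seller-price terms) shifts: qd = 158 − 2(p + 12).
New equilibrium: buyers pay $38, suppliers receive $26, q = 82. (Wedge: pb − ps = 12.)
The less price-elastic side of the market bears the larger share of a per-unit tax.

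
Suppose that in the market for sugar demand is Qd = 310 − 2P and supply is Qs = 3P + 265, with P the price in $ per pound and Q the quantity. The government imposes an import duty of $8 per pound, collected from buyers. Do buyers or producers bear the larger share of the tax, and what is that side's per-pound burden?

Buyers bear the larger share: $4.8 per pound.

Without the tax, 310 − 2P = 3P + 265 gives 5P = 45, so P* = $9 and Q* = 292.
With the tax collected from buyers, demand (in seller-price terms) shifts: Qd = 310 − 2(P + 8).
Solving gives Q = 282.4 with buyers paying $13.8 and producers receiving $5.8 (the $8 wedge).
Per-pound burden: buyers $4.8, producers $3.2.
Buyers take the larger share because demand is less price-elastic here (demand slope 2 vs supply slope 3).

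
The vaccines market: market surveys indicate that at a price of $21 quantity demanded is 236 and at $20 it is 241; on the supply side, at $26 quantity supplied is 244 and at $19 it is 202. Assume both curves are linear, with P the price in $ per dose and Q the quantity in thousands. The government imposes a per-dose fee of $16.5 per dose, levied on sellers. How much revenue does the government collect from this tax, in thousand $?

Demand slope: (241 − 236)/(20 − 21) = -5, so Qd = 341 − 5P.
Supply slope: (202 − 244)/(19 − 26) = 6, so Qs = 6P + 88.
Without the tax, 341 − 5P = 6P + 88 gives 11P = 253, so P* = $23 and Q* = 226.
With the tax collected from sellers, supply shifts: Qs = 6(P − 16.5) + 88.
Solving gives Q = 181 with buyers paying $32 and sellers receiving $15.5 (the $16.5 wedge).
Revenue = t · Q = 16.5 · 181 = $2986.5.

Tax revenue = $2986.5 thousand.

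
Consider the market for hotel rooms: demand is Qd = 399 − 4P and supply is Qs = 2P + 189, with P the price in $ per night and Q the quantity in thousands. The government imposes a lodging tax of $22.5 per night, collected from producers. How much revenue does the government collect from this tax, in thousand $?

Tax revenue = $5152.5 thousand.

Before the tax: set 399 − 4P = 2P + 189 → P* = $35, Q* = 259.
With the tax collected from producers, supply shifts: Qs = 2(P − 22.5) + 189.
Solving gives Q = 229 with consumers paying $42.5 and producers receiving $20 (the $22.5 wedge).
Revenue = t · Q = 22.5 · 229 = $5152.5.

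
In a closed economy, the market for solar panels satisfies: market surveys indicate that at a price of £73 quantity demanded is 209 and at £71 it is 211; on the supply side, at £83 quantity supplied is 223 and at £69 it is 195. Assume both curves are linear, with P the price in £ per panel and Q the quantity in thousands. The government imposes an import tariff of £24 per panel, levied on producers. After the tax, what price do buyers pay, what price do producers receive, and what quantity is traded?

Buyers pay £91; producers receive £67; quantity = 191.

Demand slope: (211 − 209)/(71 − 73) = -1, so Qd = 282 − P.
Supply slope: (195 − 223)/(69 − 83) = 2, so Qs = 2P + 57.
Before the tax: set 282 − P = 2P + 57 → P* = £75, Q* = 207.
With the tax collected from producers, supply shifts: Qs = 2(P − 24) + 57.
Solving gives Q = 191 with buyers paying £91 and producers receiving £67 (the £24 wedge).
The less price-elastic side of the market bears the larger share of a per-unit tax.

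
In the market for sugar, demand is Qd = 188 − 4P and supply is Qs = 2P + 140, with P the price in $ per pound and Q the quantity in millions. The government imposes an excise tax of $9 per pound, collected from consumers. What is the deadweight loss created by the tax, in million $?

Before the tax: set 188 − 4P = 2P + 140 → P* = $8, Q* = 156.
With the tax collected from consumers, demand (in seller-price terms) shifts: Qd = 188 − 4(P + 9).
New equilibrium: consumers pay $11, suppliers receive $2, Q = 144. (Wedge: Pb − Ps = 9.)
Quantity falls by |ΔQ| = |156 − 144| = 12.
DWL = ½ · t · |ΔQ| = ½ · 9 · 12 = $54.

Deadweight loss = $54 million.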